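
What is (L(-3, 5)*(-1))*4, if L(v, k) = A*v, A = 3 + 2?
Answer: 60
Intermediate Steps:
A = 5
L(v, k) = 5*v
(L(-3, 5)*(-1))*4 = ((5*(-3))*(-1))*4 = -15*(-1)*4 = 15*4 = 60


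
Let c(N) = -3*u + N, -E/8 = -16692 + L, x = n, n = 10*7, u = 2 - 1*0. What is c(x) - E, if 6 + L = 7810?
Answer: -71040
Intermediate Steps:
L = 7804 (L = -6 + 7810 = 7804)
u = 2 (u = 2 + 0 = 2)
n = 70
x = 70
E = 71104 (E = -8*(-16692 + 7804) = -8*(-8888) = 71104)
c(N) = -6 + N (c(N) = -3*2 + N = -6 + N)
c(x) - E = (-6 + 70) - 1*71104 = 64 - 71104 = -71040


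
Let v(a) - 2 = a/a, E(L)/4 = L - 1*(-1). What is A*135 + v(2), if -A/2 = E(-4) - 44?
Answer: 15123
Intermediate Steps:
E(L) = 4 + 4*L (E(L) = 4*(L - 1*(-1)) = 4*(L + 1) = 4*(1 + L) = 4 + 4*L)
v(a) = 3 (v(a) = 2 + a/a = 2 + 1 = 3)
A = 112 (A = -2*((4 + 4*(-4)) - 44) = -2*((4 - 16) - 44) = -2*(-12 - 44) = -2*(-56) = 112)
A*135 + v(2) = 112*135 + 3 = 15120 + 3 = 15123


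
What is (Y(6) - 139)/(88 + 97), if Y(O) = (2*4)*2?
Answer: -123/185 ≈ -0.66486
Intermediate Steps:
Y(O) = 16 (Y(O) = 8*2 = 16)
(Y(6) - 139)/(88 + 97) = (16 - 139)/(88 + 97) = -123/185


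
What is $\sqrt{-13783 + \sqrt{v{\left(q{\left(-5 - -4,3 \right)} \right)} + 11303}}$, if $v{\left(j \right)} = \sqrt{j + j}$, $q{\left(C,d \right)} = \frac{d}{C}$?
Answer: $\sqrt{-13783 + \sqrt{11303 + i \sqrt{6}}} \approx 5.0 \cdot 10^{-5} + 116.95 i$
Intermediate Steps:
$v{\left(j \right)} = \sqrt{2} \sqrt{j}$ ($v{\left(j \right)} = \sqrt{2 j} = \sqrt{2} \sqrt{j}$)
$\sqrt{-13783 + \sqrt{v{\left(q{\left(-5 - -4,3 \right)} \right)} + 11303}} = \sqrt{-13783 + \sqrt{\sqrt{2} \sqrt{\frac{3}{-5 - -4}} + 11303}} = \sqrt{-13783 + \sqrt{\sqrt{2} \sqrt{\frac{3}{-5 + 4}} + 11303}} = \sqrt{-13783 + \sqrt{\sqrt{2} \sqrt{\frac{3}{-1}} + 11303}} = \sqrt{-13783 + \sqrt{\sqrt{2} \sqrt{3 \left(-1\right)} + 11303}} = \sqrt{-13783 + \sqrt{\sqrt{2} \sqrt{-3} + 11303}} = \sqrt{-13783 + \sqrt{\sqrt{2} i \sqrt{3} + 11303}} = \sqrt{-13783 + \sqrt{i \sqrt{6} + 11303}} = \sqrt{-13783 + \sqrt{11303 + i \sqrt{6}}}$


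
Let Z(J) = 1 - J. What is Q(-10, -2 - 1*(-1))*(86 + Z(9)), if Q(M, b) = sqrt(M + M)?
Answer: 156*I*sqrt(5) ≈ 348.83*I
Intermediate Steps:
Q(M, b) = sqrt(2)*sqrt(M) (Q(M, b) = sqrt(2*M) = sqrt(2)*sqrt(M))
Q(-10, -2 - 1*(-1))*(86 + Z(9)) = (sqrt(2)*sqrt(-10))*(86 + (1 - 1*9)) = (sqrt(2)*(I*sqrt(10)))*(86 + (1 - 9)) = (2*I*sqrt(5))*(86 - 8) = (2*I*sqrt(5))*78 = 156*I*sqrt(5)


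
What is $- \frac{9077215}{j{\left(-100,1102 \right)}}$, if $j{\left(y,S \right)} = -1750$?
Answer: $\frac{259349}{50} \approx 5187.0$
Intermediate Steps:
$- \frac{9077215}{j{\left(-100,1102 \right)}} = - \frac{9077215}{-1750} = \left(-9077215\right) \left(- \frac{1}{1750}\right) = \frac{259349}{50}$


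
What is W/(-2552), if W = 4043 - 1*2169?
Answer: -937/1276 ≈ -0.73433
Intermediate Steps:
W = 1874 (W = 4043 - 2169 = 1874)
W/(-2552) = 1874/(-2552) = 1874*(-1/2552) = -937/1276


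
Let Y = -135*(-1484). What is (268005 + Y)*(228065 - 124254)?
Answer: 48619362795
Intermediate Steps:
Y = 200340
(268005 + Y)*(228065 - 124254) = (268005 + 200340)*(228065 - 124254) = 468345*103811 = 48619362795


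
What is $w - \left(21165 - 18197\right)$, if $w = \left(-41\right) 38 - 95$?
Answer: $-4621$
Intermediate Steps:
$w = -1653$ ($w = -1558 - 95 = -1653$)
$w - \left(21165 - 18197\right) = -1653 - \left(21165 - 18197\right) = -1653 - 2968 = -4621$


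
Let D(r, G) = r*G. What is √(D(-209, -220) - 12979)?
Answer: √33001 ≈ 181.66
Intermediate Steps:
D(r, G) = G*r
√(D(-209, -220) - 12979) = √(-220*(-209) - 12979) = √(45980 - 12979) = √33001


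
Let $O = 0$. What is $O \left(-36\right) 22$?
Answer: $0$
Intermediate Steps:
$O \left(-36\right) 22 = 0 \left(-36\right) 22 = 0 \cdot 22 = 0$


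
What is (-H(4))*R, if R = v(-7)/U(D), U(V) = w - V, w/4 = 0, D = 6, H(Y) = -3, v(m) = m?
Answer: 7/2 ≈ 3.5000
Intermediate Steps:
w = 0 (w = 4*0 = 0)
U(V) = -V (U(V) = 0 - V = -V)
R = 7/6 (R = -7/((-1*6)) = -7/(-6) = -7*(-1/6) = 7/6 ≈ 1.1667)
(-H(4))*R = -1*(-3)*(7/6) = 3*(7/6) = 7/2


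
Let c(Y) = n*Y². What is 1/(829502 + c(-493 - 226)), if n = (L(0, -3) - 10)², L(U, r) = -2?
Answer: 1/75271886 ≈ 1.3285e-8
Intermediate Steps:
n = 144 (n = (-2 - 10)² = (-12)² = 144)
c(Y) = 144*Y²
1/(829502 + c(-493 - 226)) = 1/(829502 + 144*(-493 - 226)²) = 1/(829502 + 144*(-719)²) = 1/(829502 + 144*516961) = 1/(829502 + 74442384) = 1/75271886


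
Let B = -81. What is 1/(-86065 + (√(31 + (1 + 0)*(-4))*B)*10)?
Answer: -17213/1477893905 + 486*√3/1477893905 ≈ -1.1077e-5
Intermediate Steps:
1/(-86065 + (√(31 + (1 + 0)*(-4))*B)*10) = 1/(-86065 + (√(31 + (1 + 0)*(-4))*(-81))*10) = 1/(-86065 + (√(31 + 1*(-4))*(-81))*10) = 1/(-86065 + (√(31 - 4)*(-81))*10) = 1/(-86065 + (√27*(-81))*10) = 1/(-86065 + ((3*√3)*(-81))*10) = 1/(-86065 - 243*√3*10) = 1/(-86065 - 2430*√3)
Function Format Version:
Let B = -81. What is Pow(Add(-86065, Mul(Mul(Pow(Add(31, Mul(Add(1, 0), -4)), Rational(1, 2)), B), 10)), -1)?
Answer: Add(Rational(-17213, 1477893905), Mul(Rational(486, 1477893905), Pow(3, Rational(1, 2)))) ≈ -1.1077e-5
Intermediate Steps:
Pow(Add(-86065, Mul(Mul(Pow(Add(31, Mul(Add(1, 0), -4)), Rational(1, 2)), B), 10)), -1) = Pow(Add(-86065, Mul(Mul(Pow(Add(31, Mul(Add(1, 0), -4)), Rational(1, 2)), -81), 10)), -1) = Pow(Add(-86065, Mul(Mul(Pow(Add(31, Mul(1, -4)), Rational(1, 2)), -81), 10)), -1) = Pow(Add(-86065, Mul(Mul(Pow(Add(31, -4), Rational(1, 2)), -81), 10)), -1) = Pow(Add(-86065, Mul(Mul(Pow(27, Rational(1, 2)), -81), 10)), -1) = Pow(Add(-86065, Mul(Mul(Mul(3, Pow(3, Rational(1, 2))), -81), 10)), -1) = Pow(Add(-86065, Mul(Mul(-243, Pow(3, Rational(1, 2))), 10)), -1) = Pow(Add(-86065, Mul(-2430, Pow(3, Rational(1, 2)))), -1)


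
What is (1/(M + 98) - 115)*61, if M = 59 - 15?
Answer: -996069/142 ≈ -7014.6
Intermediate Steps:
M = 44
(1/(M + 98) - 115)*61 = (1/(44 + 98) - 115)*61 = (1/142 - 115)*61 = -16329/142*61 = -996069/142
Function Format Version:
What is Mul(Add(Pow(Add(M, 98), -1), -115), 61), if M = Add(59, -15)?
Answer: Rational(-996069, 142) ≈ -7014.6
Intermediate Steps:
M = 44
Mul(Add(Pow(Add(M, 98), -1), -115), 61) = Mul(Add(Pow(Add(44, 98), -1), -115), 61) = Mul(Add(Pow(142, -1), -115), 61) = Mul(Add(Rational(1, 142), -115), 61) = Mul(Rational(-16329, 142), 61) = Rational(-996069, 142)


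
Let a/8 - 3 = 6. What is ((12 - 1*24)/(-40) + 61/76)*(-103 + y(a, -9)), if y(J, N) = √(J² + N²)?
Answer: -43157/380 + 3771*√65/380 ≈ -33.564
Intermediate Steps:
a = 72 (a = 24 + 8*6 = 24 + 48 = 72)
((12 - 1*24)/(-40) + 61/76)*(-103 + y(a, -9)) = ((12 - 1*24)/(-40) + 61/76)*(-103 + √(72² + (-9)²)) = ((12 - 24)*(-1/40) + 61*(1/76))*(-103 + √(5184 + 81)) = (-12*(-1/40) + 61/76)*(-103 + √5265) = (3/10 + 61/76)*(-103 + 9*√65) = 419*(-103 + 9*√65)/380 = -43157/380 + 3771*√65/380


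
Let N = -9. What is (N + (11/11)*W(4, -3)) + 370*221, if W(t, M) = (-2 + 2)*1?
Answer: 81761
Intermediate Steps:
W(t, M) = 0 (W(t, M) = 0*1 = 0)
(N + (11/11)*W(4, -3)) + 370*221 = (-9 + (11/11)*0) + 370*221 = (-9 + (11*(1/11))*0) + 81770 = (-9 + 1*0) + 81770 = (-9 + 0) + 81770 = -9 + 81770 = 81761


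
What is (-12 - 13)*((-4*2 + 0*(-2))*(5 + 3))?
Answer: 1600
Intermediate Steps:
(-12 - 13)*((-4*2 + 0*(-2))*(5 + 3)) = -25*(-8 + 0)*8 = -(-200)*8 = -25*(-64) = 1600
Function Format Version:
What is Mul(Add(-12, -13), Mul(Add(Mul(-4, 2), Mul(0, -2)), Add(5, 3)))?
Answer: 1600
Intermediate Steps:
Mul(Add(-12, -13), Mul(Add(Mul(-4, 2), Mul(0, -2)), Add(5, 3))) = Mul(-25, Mul(Add(-8, 0), 8)) = Mul(-25, Mul(-8, 8)) = Mul(-25, -64) = 1600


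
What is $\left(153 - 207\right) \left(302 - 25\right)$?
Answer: $-14958$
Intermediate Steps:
$\left(153 - 207\right) \left(302 - 25\right) = \left(-54\right) 277 = -14958$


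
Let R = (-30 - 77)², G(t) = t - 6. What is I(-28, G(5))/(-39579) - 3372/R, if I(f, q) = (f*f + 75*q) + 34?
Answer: -141966995/453139971 ≈ -0.31330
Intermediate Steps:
G(t) = -6 + t
I(f, q) = 34 + f² + 75*q (I(f, q) = (f² + 75*q) + 34 = 34 + f² + 75*q)
R = 11449 (R = (-107)² = 11449)
I(-28, G(5))/(-39579) - 3372/R = (34 + (-28)² + 75*(-6 + 5))/(-39579) - 3372/11449 = (34 + 784 + 75*(-1))*(-1/39579) - 3372*1/11449 = (34 + 784 - 75)*(-1/39579) - 3372/11449 = 743*(-1/39579) - 3372/11449 = -743/39579 - 3372/11449 = -141966995/453139971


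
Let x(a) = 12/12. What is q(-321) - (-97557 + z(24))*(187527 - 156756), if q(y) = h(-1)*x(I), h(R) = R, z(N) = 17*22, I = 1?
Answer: 2990418092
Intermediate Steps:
z(N) = 374
x(a) = 1 (x(a) = 12*(1/12) = 1)
q(y) = -1 (q(y) = -1*1 = -1)
q(-321) - (-97557 + z(24))*(187527 - 156756) = -1 - (-97557 + 374)*(187527 - 156756) = -1 - (-97183)*30771 = -1 - 1*(-2990418093) = -1 + 2990418093 = 2990418092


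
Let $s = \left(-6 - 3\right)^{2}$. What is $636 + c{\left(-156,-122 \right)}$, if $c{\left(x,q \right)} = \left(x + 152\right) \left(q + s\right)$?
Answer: $800$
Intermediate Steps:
$s = 81$ ($s = \left(-9\right)^{2} = 81$)
$c{\left(x,q \right)} = \left(81 + q\right) \left(152 + x\right)$ ($c{\left(x,q \right)} = \left(x + 152\right) \left(q + 81\right) = \left(152 + x\right) \left(81 + q\right) = \left(81 + q\right) \left(152 + x\right)$)
$636 + c{\left(-156,-122 \right)} = 636 + \left(12312 + 81 \left(-156\right) + 152 \left(-122\right) - -19032\right) = 636 + \left(12312 - 12636 - 18544 + 19032\right) = 636 + 164 = 800$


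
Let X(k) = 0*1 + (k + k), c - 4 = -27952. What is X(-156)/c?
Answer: 26/2329 ≈ 0.011164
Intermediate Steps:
c = -27948 (c = 4 - 27952 = -27948)
X(k) = 2*k (X(k) = 0 + 2*k = 2*k)
X(-156)/c = (2*(-156))/(-27948) = -312*(-1/27948) = 26/2329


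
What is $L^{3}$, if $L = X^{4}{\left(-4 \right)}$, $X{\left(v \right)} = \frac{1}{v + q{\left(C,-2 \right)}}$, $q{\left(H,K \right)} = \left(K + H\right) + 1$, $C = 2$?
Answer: $\frac{1}{531441} \approx 1.8817 \cdot 10^{-6}$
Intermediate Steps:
$q{\left(H,K \right)} = 1 + H + K$ ($q{\left(H,K \right)} = \left(H + K\right) + 1 = 1 + H + K$)
$X{\left(v \right)} = \frac{1}{1 + v}$ ($X{\left(v \right)} = \frac{1}{v + \left(1 + 2 - 2\right)} = \frac{1}{v + 1} = \frac{1}{1 + v}$)
$L = \frac{1}{81}$ ($L = \left(\frac{1}{1 - 4}\right)^{4} = \left(\frac{1}{-3}\right)^{4} = \left(- \frac{1}{3}\right)^{4} = \frac{1}{81} \approx 0.012346$)
$L^{3} = \left(\frac{1}{81}\right)^{3} = \frac{1}{531441}$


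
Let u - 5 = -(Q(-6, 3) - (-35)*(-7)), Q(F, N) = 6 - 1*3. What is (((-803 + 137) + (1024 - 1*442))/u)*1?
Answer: -84/247 ≈ -0.34008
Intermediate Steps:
Q(F, N) = 3 (Q(F, N) = 6 - 3 = 3)
u = 247 (u = 5 - (3 - (-35)*(-7)) = 5 - (3 - 35*7) = 5 - (3 - 245) = 5 - 1*(-242) = 5 + 242 = 247)
(((-803 + 137) + (1024 - 1*442))/u)*1 = (((-803 + 137) + (1024 - 1*442))/247)*1 = ((-666 + (1024 - 442))*(1/247))*1 = ((-666 + 582)*(1/247))*1 = -84*1/247*1 = -84/247*1 = -84/247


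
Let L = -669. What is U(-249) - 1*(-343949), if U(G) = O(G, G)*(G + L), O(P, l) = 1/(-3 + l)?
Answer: 4815337/14 ≈ 3.4395e+5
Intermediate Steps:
U(G) = (-669 + G)/(-3 + G) (U(G) = (G - 669)/(-3 + G) = (-669 + G)/(-3 + G))
U(-249) - 1*(-343949) = (-669 - 249)/(-3 - 249) - 1*(-343949) = -918/(-252) + 343949 = -1/252*(-918) + 343949 = 51/14 + 343949 = 4815337/14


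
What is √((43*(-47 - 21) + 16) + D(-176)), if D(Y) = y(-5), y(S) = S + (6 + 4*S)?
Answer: I*√2927 ≈ 54.102*I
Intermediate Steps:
y(S) = 6 + 5*S
D(Y) = -19 (D(Y) = 6 + 5*(-5) = 6 - 25 = -19)
√((43*(-47 - 21) + 16) + D(-176)) = √((43*(-47 - 21) + 16) - 19) = √((43*(-68) + 16) - 19) = √((-2924 + 16) - 19) = √(-2908 - 19) = √(-2927) = I*√2927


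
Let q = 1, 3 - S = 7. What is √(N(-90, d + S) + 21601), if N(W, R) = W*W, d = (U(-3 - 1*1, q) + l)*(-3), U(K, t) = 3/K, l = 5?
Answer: √29701 ≈ 172.34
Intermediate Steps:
S = -4 (S = 3 - 1*7 = 3 - 7 = -4)
d = -51/4 (d = (3/(-3 - 1*1) + 5)*(-3) = (3/(-3 - 1) + 5)*(-3) = (3/(-4) + 5)*(-3) = (3*(-¼) + 5)*(-3) = (-¾ + 5)*(-3) = (17/4)*(-3) = -51/4 ≈ -12.750)
N(W, R) = W²
√(N(-90, d + S) + 21601) = √((-90)² + 21601) = √(8100 + 21601) = √29701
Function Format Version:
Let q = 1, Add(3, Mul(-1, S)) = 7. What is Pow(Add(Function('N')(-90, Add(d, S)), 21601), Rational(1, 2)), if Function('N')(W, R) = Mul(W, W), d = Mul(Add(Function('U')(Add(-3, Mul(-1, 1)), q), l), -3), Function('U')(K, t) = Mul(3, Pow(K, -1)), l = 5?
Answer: Pow(29701, Rational(1, 2)) ≈ 172.34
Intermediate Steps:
S = -4 (S = Add(3, Mul(-1, 7)) = Add(3, -7) = -4)
d = Rational(-51, 4) (d = Mul(Add(Mul(3, Pow(Add(-3, Mul(-1, 1)), -1)), 5), -3) = Mul(Add(Mul(3, Pow(Add(-3, -1), -1)), 5), -3) = Mul(Add(Mul(3, Pow(-4, -1)), 5), -3) = Mul(Add(Mul(3, Rational(-1, 4)), 5), -3) = Mul(Add(Rational(-3, 4), 5), -3) = Mul(Rational(17, 4), -3) = Rational(-51, 4) ≈ -12.750)
Function('N')(W, R) = Pow(W, 2)
Pow(Add(Function('N')(-90, Add(d, S)), 21601), Rational(1, 2)) = Pow(Add(Pow(-90, 2), 21601), Rational(1, 2)) = Pow(Add(8100, 21601), Rational(1, 2)) = Pow(29701, Rational(1, 2))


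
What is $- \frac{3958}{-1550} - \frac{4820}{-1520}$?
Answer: $\frac{337179}{58900} \approx 5.7246$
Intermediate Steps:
$- \frac{3958}{-1550} - \frac{4820}{-1520} = \left(-3958\right) \left(- \frac{1}{1550}\right) - - \frac{241}{76} = \frac{1979}{775} + \frac{241}{76} = \frac{337179}{58900}$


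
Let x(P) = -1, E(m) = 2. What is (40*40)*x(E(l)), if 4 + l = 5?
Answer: -1600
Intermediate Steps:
l = 1 (l = -4 + 5 = 1)
(40*40)*x(E(l)) = (40*40)*(-1) = 1600*(-1) = -1600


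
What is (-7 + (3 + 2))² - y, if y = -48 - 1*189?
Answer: 241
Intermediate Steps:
y = -237 (y = -48 - 189 = -237)
(-7 + (3 + 2))² - y = (-7 + (3 + 2))² - 1*(-237) = (-7 + 5)² + 237 = (-2)² + 237 = 4 + 237 = 241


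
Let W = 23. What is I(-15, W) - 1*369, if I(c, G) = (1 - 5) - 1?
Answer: -374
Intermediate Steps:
I(c, G) = -5 (I(c, G) = -4 - 1 = -5)
I(-15, W) - 1*369 = -5 - 1*369 = -5 - 369 = -374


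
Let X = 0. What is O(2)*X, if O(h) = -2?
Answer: 0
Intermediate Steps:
O(2)*X = -2*0 = 0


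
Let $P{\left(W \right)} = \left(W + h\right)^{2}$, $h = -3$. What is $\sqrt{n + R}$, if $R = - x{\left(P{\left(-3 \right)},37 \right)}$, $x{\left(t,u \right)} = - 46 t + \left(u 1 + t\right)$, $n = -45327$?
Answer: $4 i \sqrt{2734} \approx 209.15 i$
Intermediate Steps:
$P{\left(W \right)} = \left(-3 + W\right)^{2}$ ($P{\left(W \right)} = \left(W - 3\right)^{2} = \left(-3 + W\right)^{2}$)
$x{\left(t,u \right)} = u - 45 t$ ($x{\left(t,u \right)} = - 46 t + \left(u + t\right) = - 46 t + \left(t + u\right) = u - 45 t$)
$R = 1583$ ($R = - (37 - 45 \left(-3 - 3\right)^{2}) = - (37 - 45 \left(-6\right)^{2}) = - (37 - 1620) = \left(-1\right) \left(-1583\right) = 1583$)
$\sqrt{n + R} = \sqrt{-45327 + 1583} = \sqrt{-43744} = 4 i \sqrt{2734}$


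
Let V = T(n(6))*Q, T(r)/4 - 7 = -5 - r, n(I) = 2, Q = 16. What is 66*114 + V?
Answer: 7524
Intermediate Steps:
T(r) = 8 - 4*r (T(r) = 28 + 4*(-5 - r) = 28 + (-20 - 4*r) = 8 - 4*r)
V = 0 (V = (8 - 4*2)*16 = (8 - 8)*16 = 0*16 = 0)
66*114 + V = 66*114 + 0 = 7524 + 0 = 7524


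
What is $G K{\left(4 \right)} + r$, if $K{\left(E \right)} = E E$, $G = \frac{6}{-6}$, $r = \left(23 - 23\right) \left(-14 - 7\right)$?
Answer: $-16$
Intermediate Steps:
$r = 0$ ($r = 0 \left(-21\right) = 0$)
$G = -1$ ($G = 6 \left(- \frac{1}{6}\right) = -1$)
$K{\left(E \right)} = E^{2}$
$G K{\left(4 \right)} + r = - 4^{2} + 0 = \left(-1\right) 16 + 0 = -16 + 0 = -16$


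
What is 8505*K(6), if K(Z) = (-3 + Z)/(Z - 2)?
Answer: 25515/4 ≈ 6378.8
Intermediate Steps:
K(Z) = (-3 + Z)/(-2 + Z)
8505*K(6) = 8505*((-3 + 6)/(-2 + 6)) = 8505*(3/4) = 8505*((¼)*3) = 8505*(¾) = 25515/4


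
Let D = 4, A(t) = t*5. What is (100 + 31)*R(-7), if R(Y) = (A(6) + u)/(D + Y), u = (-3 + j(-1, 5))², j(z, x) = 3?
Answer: -1310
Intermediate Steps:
A(t) = 5*t
u = 0 (u = (-3 + 3)² = 0² = 0)
R(Y) = 30/(4 + Y) (R(Y) = (5*6 + 0)/(4 + Y) = (30 + 0)/(4 + Y) = 30/(4 + Y))
(100 + 31)*R(-7) = (100 + 31)*(30/(4 - 7)) = 131*(30/(-3)) = 131*(30*(-⅓)) = 131*(-10) = -1310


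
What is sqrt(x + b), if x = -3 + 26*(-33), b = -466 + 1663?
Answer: 4*sqrt(21) ≈ 18.330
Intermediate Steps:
b = 1197
x = -861 (x = -3 - 858 = -861)
sqrt(x + b) = sqrt(-861 + 1197) = sqrt(336) = 4*sqrt(21)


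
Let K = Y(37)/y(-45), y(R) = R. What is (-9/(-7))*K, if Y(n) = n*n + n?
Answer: -1406/35 ≈ -40.171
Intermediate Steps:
Y(n) = n + n² (Y(n) = n² + n = n + n²)
K = -1406/45 (K = (37*(1 + 37))/(-45) = (37*38)*(-1/45) = 1406*(-1/45) = -1406/45 ≈ -31.244)
(-9/(-7))*K = -9/(-7)*(-1406/45) = -9*(-⅐)*(-1406/45) = (9/7)*(-1406/45) = -1406/35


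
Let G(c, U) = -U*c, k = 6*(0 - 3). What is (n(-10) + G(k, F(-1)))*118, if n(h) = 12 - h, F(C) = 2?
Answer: 6844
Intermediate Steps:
k = -18 (k = 6*(-3) = -18)
G(c, U) = -U*c
(n(-10) + G(k, F(-1)))*118 = ((12 - 1*(-10)) - 1*2*(-18))*118 = ((12 + 10) + 36)*118 = (22 + 36)*118 = 58*118 = 6844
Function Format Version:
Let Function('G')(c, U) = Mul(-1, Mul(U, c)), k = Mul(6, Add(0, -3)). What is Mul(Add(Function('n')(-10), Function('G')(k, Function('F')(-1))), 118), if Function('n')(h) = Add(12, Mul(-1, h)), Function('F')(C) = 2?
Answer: 6844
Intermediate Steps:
k = -18 (k = Mul(6, -3) = -18)
Function('G')(c, U) = Mul(-1, U, c)
Mul(Add(Function('n')(-10), Function('G')(k, Function('F')(-1))), 118) = Mul(Add(Add(12, Mul(-1, -10)), Mul(-1, 2, -18)), 118) = Mul(Add(Add(12, 10), 36), 118) = Mul(Add(22, 36), 118) = Mul(58, 118) = 6844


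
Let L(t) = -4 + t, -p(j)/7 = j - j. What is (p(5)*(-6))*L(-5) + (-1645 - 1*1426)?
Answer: -3071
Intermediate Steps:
p(j) = 0 (p(j) = -7*(j - j) = -7*0 = 0)
(p(5)*(-6))*L(-5) + (-1645 - 1*1426) = (0*(-6))*(-4 - 5) + (-1645 - 1*1426) = 0*(-9) + (-1645 - 1426) = 0 - 3071 = -3071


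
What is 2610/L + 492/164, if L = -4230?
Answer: 112/47 ≈ 2.3830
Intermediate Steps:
2610/L + 492/164 = 2610/(-4230) + 492/164 = 2610*(-1/4230) + 492*(1/164) = -29/47 + 3 = 112/47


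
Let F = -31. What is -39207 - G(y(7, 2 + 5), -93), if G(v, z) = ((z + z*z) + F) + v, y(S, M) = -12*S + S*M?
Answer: -47697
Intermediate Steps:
y(S, M) = -12*S + M*S
G(v, z) = -31 + v + z + z² (G(v, z) = ((z + z*z) - 31) + v = ((z + z²) - 31) + v = (-31 + z + z²) + v = -31 + v + z + z²)
-39207 - G(y(7, 2 + 5), -93) = -39207 - (-31 + 7*(-12 + (2 + 5)) - 93 + (-93)²) = -39207 - (-31 + 7*(-12 + 7) - 93 + 8649) = -39207 - (-31 + 7*(-5) - 93 + 8649) = -39207 - (-31 - 35 - 93 + 8649) = -39207 - 1*8490 = -39207 - 8490 = -47697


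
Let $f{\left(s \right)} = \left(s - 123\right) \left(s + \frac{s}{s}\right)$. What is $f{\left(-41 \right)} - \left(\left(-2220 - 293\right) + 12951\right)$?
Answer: $-3878$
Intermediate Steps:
$f{\left(s \right)} = \left(1 + s\right) \left(-123 + s\right)$ ($f{\left(s \right)} = \left(-123 + s\right) \left(s + 1\right) = \left(-123 + s\right) \left(1 + s\right) = \left(1 + s\right) \left(-123 + s\right)$)
$f{\left(-41 \right)} - \left(\left(-2220 - 293\right) + 12951\right) = \left(-123 + \left(-41\right)^{2} - -5002\right) - \left(\left(-2220 - 293\right) + 12951\right) = \left(-123 + 1681 + 5002\right) - \left(-2513 + 12951\right) = 6560 - 10438 = -3878$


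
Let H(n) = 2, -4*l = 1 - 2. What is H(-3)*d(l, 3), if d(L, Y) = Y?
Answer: 6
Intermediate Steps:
l = ¼ (l = -(1 - 2)/4 = -¼*(-1) = ¼ ≈ 0.25000)
H(-3)*d(l, 3) = 2*3 = 6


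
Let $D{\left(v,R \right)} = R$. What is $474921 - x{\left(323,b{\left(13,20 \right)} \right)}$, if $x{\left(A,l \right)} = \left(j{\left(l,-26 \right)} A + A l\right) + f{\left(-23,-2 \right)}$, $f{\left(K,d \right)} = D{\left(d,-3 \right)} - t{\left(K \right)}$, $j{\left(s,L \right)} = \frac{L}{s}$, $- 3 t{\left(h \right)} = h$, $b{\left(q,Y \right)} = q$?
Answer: $\frac{1414136}{3} \approx 4.7138 \cdot 10^{5}$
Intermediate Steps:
$t{\left(h \right)} = - \frac{h}{3}$
$f{\left(K,d \right)} = -3 + \frac{K}{3}$ ($f{\left(K,d \right)} = -3 - - \frac{K}{3} = -3 + \frac{K}{3}$)
$x{\left(A,l \right)} = - \frac{32}{3} + A l - \frac{26 A}{l}$ ($x{\left(A,l \right)} = \left(- \frac{26}{l} A + A l\right) + \left(-3 + \frac{1}{3} \left(-23\right)\right) = \left(- \frac{26 A}{l} + A l\right) - \frac{32}{3} = \left(A l - \frac{26 A}{l}\right) - \frac{32}{3} = - \frac{32}{3} + A l - \frac{26 A}{l}$)
$474921 - x{\left(323,b{\left(13,20 \right)} \right)} = 474921 - \left(- \frac{32}{3} + 323 \cdot 13 - \frac{8398}{13}\right) = 474921 - \left(- \frac{32}{3} + 4199 - 8398 \cdot \frac{1}{13}\right) = 474921 - \left(- \frac{32}{3} + 4199 - 646\right) = 474921 - \frac{10627}{3} = \frac{1414136}{3}$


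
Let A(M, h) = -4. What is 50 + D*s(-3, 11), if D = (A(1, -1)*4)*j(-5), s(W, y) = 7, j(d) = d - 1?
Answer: 722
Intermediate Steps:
j(d) = -1 + d
D = 96 (D = (-4*4)*(-1 - 5) = -16*(-6) = 96)
50 + D*s(-3, 11) = 50 + 96*7 = 50 + 672 = 722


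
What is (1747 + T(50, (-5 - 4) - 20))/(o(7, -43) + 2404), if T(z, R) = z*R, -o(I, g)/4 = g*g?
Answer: -99/1664 ≈ -0.059495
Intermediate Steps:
o(I, g) = -4*g² (o(I, g) = -4*g*g = -4*g²)
T(z, R) = R*z
(1747 + T(50, (-5 - 4) - 20))/(o(7, -43) + 2404) = (1747 + ((-5 - 4) - 20)*50)/(-4*(-43)² + 2404) = (1747 + (-9 - 20)*50)/(-4*1849 + 2404) = (1747 - 29*50)/(-7396 + 2404) = (1747 - 1450)/(-4992) = 297*(-1/4992) = -99/1664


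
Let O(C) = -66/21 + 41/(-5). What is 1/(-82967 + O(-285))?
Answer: -35/2904242 ≈ -1.2051e-5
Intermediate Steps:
O(C) = -397/35 (O(C) = -66*1/21 + 41*(-⅕) = -22/7 - 41/5 = -397/35)
1/(-82967 + O(-285)) = 1/(-82967 - 397/35) = 1/(-2904242/35) = -35/2904242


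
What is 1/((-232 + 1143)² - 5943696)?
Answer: -1/5113775 ≈ -1.9555e-7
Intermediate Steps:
1/((-232 + 1143)² - 5943696) = 1/(911² - 5943696) = 1/(829921 - 5943696) = 1/(-5113775) = -1/5113775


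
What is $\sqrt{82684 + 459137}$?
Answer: $\sqrt{541821} \approx 736.08$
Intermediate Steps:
$\sqrt{82684 + 459137} = \sqrt{541821}$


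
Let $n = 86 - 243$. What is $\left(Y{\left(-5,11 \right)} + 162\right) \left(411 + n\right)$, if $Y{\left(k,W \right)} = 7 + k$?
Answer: $41656$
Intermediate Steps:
$n = -157$ ($n = 86 - 243 = -157$)
$\left(Y{\left(-5,11 \right)} + 162\right) \left(411 + n\right) = \left(\left(7 - 5\right) + 162\right) \left(411 - 157\right) = \left(2 + 162\right) 254 = 164 \cdot 254 = 41656$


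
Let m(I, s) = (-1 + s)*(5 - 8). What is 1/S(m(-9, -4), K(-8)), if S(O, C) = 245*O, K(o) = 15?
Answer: 1/3675 ≈ 0.00027211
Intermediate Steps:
m(I, s) = 3 - 3*s (m(I, s) = (-1 + s)*(-3) = 3 - 3*s)
1/S(m(-9, -4), K(-8)) = 1/(245*(3 - 3*(-4))) = 1/(245*(3 + 12)) = 1/(245*15) = 1/3675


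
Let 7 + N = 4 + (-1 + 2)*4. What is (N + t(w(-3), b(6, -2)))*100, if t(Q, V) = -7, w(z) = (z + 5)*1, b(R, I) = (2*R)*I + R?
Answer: -600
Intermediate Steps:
b(R, I) = R + 2*I*R (b(R, I) = 2*I*R + R = R + 2*I*R)
w(z) = 5 + z (w(z) = (5 + z)*1 = 5 + z)
N = 1 (N = -7 + (4 + (-1 + 2)*4) = -7 + (4 + 1*4) = -7 + (4 + 4) = -7 + 8 = 1)
(N + t(w(-3), b(6, -2)))*100 = (1 - 7)*100 = -6*100 = -600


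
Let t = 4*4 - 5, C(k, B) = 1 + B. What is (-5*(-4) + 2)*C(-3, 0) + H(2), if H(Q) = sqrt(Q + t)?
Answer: 22 + sqrt(13) ≈ 25.606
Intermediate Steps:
t = 11 (t = 16 - 5 = 11)
H(Q) = sqrt(11 + Q) (H(Q) = sqrt(Q + 11) = sqrt(11 + Q))
(-5*(-4) + 2)*C(-3, 0) + H(2) = (-5*(-4) + 2)*(1 + 0) + sqrt(11 + 2) = (20 + 2)*1 + sqrt(13) = 22*1 + sqrt(13) = 22 + sqrt(13)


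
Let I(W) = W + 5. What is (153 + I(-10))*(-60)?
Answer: -8880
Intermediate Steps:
I(W) = 5 + W
(153 + I(-10))*(-60) = (153 + (5 - 10))*(-60) = (153 - 5)*(-60) = 148*(-60) = -8880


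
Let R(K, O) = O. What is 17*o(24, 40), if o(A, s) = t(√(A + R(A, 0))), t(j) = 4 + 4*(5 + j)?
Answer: 408 + 136*√6 ≈ 741.13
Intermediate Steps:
t(j) = 24 + 4*j (t(j) = 4 + (20 + 4*j) = 24 + 4*j)
o(A, s) = 24 + 4*√A (o(A, s) = 24 + 4*√(A + 0) = 24 + 4*√A)
17*o(24, 40) = 17*(24 + 4*√24) = 17*(24 + 4*(2*√6)) = 17*(24 + 8*√6) = 408 + 136*√6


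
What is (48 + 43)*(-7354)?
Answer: -669214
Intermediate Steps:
(48 + 43)*(-7354) = 91*(-7354) = -669214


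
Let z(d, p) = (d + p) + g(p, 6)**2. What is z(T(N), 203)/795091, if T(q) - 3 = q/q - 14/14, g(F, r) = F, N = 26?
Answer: 3765/72281 ≈ 0.052088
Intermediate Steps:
T(q) = 3 (T(q) = 3 + (q/q - 14/14) = 3 + (1 - 14*1/14) = 3 + (1 - 1) = 3 + 0 = 3)
z(d, p) = d + p + p**2 (z(d, p) = (d + p) + p**2 = d + p + p**2)
z(T(N), 203)/795091 = (3 + 203 + 203**2)/795091 = (3 + 203 + 41209)*(1/795091) = 41415*(1/795091) = 3765/72281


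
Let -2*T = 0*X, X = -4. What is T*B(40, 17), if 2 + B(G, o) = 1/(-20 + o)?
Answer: 0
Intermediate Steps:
T = 0 (T = -0*(-4) = -½*0 = 0)
B(G, o) = -2 + 1/(-20 + o)
T*B(40, 17) = 0*((41 - 2*17)/(-20 + 17)) = 0*((41 - 34)/(-3)) = 0*(-⅓*7) = 0*(-7/3) = 0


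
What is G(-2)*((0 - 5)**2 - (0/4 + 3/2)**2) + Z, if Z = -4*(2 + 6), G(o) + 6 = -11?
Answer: -1675/4 ≈ -418.75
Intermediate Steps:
G(o) = -17 (G(o) = -6 - 11 = -17)
Z = -32 (Z = -4*8 = -32)
G(-2)*((0 - 5)**2 - (0/4 + 3/2)**2) + Z = -17*((0 - 5)**2 - (0/4 + 3/2)**2) - 32 = -17*((-5)**2 - (0*(1/4) + 3*(1/2))**2) - 32 = -17*(25 - (0 + 3/2)**2) - 32 = -17*(25 - (3/2)**2) - 32 = -17*(25 - 1*9/4) - 32 = -17*(25 - 9/4) - 32 = -17*91/4 - 32 = -1547/4 - 32 = -1675/4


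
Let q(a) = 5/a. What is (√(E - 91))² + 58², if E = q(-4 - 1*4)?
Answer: 26179/8 ≈ 3272.4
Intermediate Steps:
E = -5/8 (E = 5/(-4 - 1*4) = 5/(-4 - 4) = 5/(-8) = 5*(-⅛) = -5/8 ≈ -0.62500)
(√(E - 91))² + 58² = (√(-5/8 - 91))² + 58² = (√(-733/8))² + 3364 = (I*√1466/4)² + 3364 = -733/8 + 3364 = 26179/8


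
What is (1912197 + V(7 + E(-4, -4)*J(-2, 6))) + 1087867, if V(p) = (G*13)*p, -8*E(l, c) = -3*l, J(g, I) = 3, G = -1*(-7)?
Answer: 6000583/2 ≈ 3.0003e+6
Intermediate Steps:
G = 7
E(l, c) = 3*l/8 (E(l, c) = -(-3)*l/8 = 3*l/8)
V(p) = 91*p (V(p) = (7*13)*p = 91*p)
(1912197 + V(7 + E(-4, -4)*J(-2, 6))) + 1087867 = (1912197 + 91*(7 + ((3/8)*(-4))*3)) + 1087867 = (1912197 + 91*(7 - 3/2*3)) + 1087867 = (1912197 + 91*(7 - 9/2)) + 1087867 = (1912197 + 91*(5/2)) + 1087867 = (1912197 + 455/2) + 1087867 = 3824849/2 + 1087867 = 6000583/2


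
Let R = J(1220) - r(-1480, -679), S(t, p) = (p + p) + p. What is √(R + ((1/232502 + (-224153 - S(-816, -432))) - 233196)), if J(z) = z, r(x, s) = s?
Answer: I*√24550284527304114/232502 ≈ 673.91*I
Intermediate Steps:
S(t, p) = 3*p (S(t, p) = 2*p + p = 3*p)
R = 1899 (R = 1220 - 1*(-679) = 1220 + 679 = 1899)
√(R + ((1/232502 + (-224153 - S(-816, -432))) - 233196)) = √(1899 + ((1/232502 + (-224153 - 3*(-432))) - 233196)) = √(1899 + ((1/232502 + (-224153 - 1*(-1296))) - 233196)) = √(1899 + ((1/232502 + (-224153 + 1296)) - 233196)) = √(1899 + ((1/232502 - 222857) - 233196)) = √(1899 + (-51814698213/232502 - 233196)) = √(1899 - 106033234605/232502) = √(-105591713307/232502) = I*√24550284527304114/232502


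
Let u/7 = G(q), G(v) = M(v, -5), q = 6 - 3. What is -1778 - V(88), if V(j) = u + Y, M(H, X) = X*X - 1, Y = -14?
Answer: -1932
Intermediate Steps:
q = 3
M(H, X) = -1 + X² (M(H, X) = X² - 1 = -1 + X²)
G(v) = 24 (G(v) = -1 + (-5)² = -1 + 25 = 24)
u = 168 (u = 7*24 = 168)
V(j) = 154 (V(j) = 168 - 14 = 154)
-1778 - V(88) = -1778 - 1*154 = -1778 - 154 = -1932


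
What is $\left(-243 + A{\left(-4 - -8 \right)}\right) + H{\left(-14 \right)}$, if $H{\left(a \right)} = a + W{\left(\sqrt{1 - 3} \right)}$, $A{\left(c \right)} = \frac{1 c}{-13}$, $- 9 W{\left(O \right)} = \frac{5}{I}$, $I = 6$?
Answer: $- \frac{180695}{702} \approx -257.4$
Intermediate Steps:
$W{\left(O \right)} = - \frac{5}{54}$ ($W{\left(O \right)} = - \frac{5 \cdot \frac{1}{6}}{9} = \left(- \frac{1}{9}\right) \frac{5}{6} = - \frac{5}{54}$)
$A{\left(c \right)} = - \frac{c}{13}$ ($A{\left(c \right)} = c \left(- \frac{1}{13}\right) = - \frac{c}{13}$)
$H{\left(a \right)} = - \frac{5}{54} + a$ ($H{\left(a \right)} = a - \frac{5}{54} = - \frac{5}{54} + a$)
$\left(-243 + A{\left(-4 - -8 \right)}\right) + H{\left(-14 \right)} = \left(-243 - \frac{-4 - -8}{13}\right) - \frac{761}{54} = \left(-243 - \frac{-4 + 8}{13}\right) - \frac{761}{54} = \left(-243 - \frac{4}{13}\right) - \frac{761}{54} = - \frac{3163}{13} - \frac{761}{54} = - \frac{180695}{702}$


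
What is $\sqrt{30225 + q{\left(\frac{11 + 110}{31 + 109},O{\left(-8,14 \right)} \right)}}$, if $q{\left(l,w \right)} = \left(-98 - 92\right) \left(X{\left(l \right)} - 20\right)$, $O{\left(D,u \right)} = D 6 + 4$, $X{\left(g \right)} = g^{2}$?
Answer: $\frac{\sqrt{664108210}}{140} \approx 184.07$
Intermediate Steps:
$O{\left(D,u \right)} = 4 + 6 D$ ($O{\left(D,u \right)} = 6 D + 4 = 4 + 6 D$)
$q{\left(l,w \right)} = 3800 - 190 l^{2}$ ($q{\left(l,w \right)} = \left(-98 - 92\right) \left(l^{2} - 20\right) = - 190 \left(-20 + l^{2}\right) = 3800 - 190 l^{2}$)
$\sqrt{30225 + q{\left(\frac{11 + 110}{31 + 109},O{\left(-8,14 \right)} \right)}} = \sqrt{30225 + \left(3800 - 190 \left(\frac{11 + 110}{31 + 109}\right)^{2}\right)} = \sqrt{30225 + \left(3800 - 190 \left(\frac{121}{140}\right)^{2}\right)} = \sqrt{30225 + \left(3800 - \frac{278179}{1960}\right)} = \sqrt{30225 + \frac{7169821}{1960}} = \sqrt{\frac{66410821}{1960}} = \frac{\sqrt{664108210}}{140}$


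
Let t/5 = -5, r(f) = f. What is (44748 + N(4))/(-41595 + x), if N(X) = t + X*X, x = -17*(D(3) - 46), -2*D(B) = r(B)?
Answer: -89478/81575 ≈ -1.0969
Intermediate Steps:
t = -25 (t = 5*(-5) = -25)
D(B) = -B/2
x = 1615/2 (x = -17*(-½*3 - 46) = -17*(-3/2 - 46) = -17*(-95/2) = 1615/2 ≈ 807.50)
N(X) = -25 + X² (N(X) = -25 + X*X = -25 + X²)
(44748 + N(4))/(-41595 + x) = (44748 + (-25 + 4²))/(-41595 + 1615/2) = (44748 + (-25 + 16))/(-81575/2) = (44748 - 9)*(-2/81575) = 44739*(-2/81575) = -89478/81575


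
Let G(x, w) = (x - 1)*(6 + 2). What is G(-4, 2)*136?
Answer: -5440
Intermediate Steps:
G(x, w) = -8 + 8*x (G(x, w) = (-1 + x)*8 = -8 + 8*x)
G(-4, 2)*136 = (-8 + 8*(-4))*136 = (-8 - 32)*136 = -40*136 = -5440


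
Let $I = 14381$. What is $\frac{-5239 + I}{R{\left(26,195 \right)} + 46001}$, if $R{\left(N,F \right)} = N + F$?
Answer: $\frac{4571}{23111} \approx 0.19778$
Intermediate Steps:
$R{\left(N,F \right)} = F + N$
$\frac{-5239 + I}{R{\left(26,195 \right)} + 46001} = \frac{-5239 + 14381}{\left(195 + 26\right) + 46001} = \frac{9142}{221 + 46001} = \frac{9142}{46222} = 9142 \cdot \frac{1}{46222} = \frac{4571}{23111}$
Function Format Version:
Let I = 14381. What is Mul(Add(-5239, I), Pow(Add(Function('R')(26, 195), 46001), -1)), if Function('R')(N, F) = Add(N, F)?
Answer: Rational(4571, 23111) ≈ 0.19778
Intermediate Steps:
Function('R')(N, F) = Add(F, N)
Mul(Add(-5239, I), Pow(Add(Function('R')(26, 195), 46001), -1)) = Mul(Add(-5239, 14381), Pow(Add(Add(195, 26), 46001), -1)) = Mul(9142, Pow(Add(221, 46001), -1)) = Mul(9142, Pow(46222, -1)) = Mul(9142, Rational(1, 46222)) = Rational(4571, 23111)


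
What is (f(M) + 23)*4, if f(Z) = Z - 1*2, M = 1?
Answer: 88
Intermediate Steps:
f(Z) = -2 + Z (f(Z) = Z - 2 = -2 + Z)
(f(M) + 23)*4 = ((-2 + 1) + 23)*4 = (-1 + 23)*4 = 22*4 = 88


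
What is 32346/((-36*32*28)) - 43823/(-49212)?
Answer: -2475787/22046976 ≈ -0.11230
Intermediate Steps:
32346/((-36*32*28)) - 43823/(-49212) = 32346/((-1152*28)) - 43823*(-1/49212) = 32346/(-32256) + 43823/49212 = 32346*(-1/32256) + 43823/49212 = -1797/1792 + 43823/49212 = -2475787/22046976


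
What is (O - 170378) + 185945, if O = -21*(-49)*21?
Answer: 37176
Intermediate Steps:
O = 21609 (O = 1029*21 = 21609)
(O - 170378) + 185945 = (21609 - 170378) + 185945 = -148769 + 185945 = 37176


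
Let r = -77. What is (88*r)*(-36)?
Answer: 243936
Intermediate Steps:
(88*r)*(-36) = (88*(-77))*(-36) = -6776*(-36) = 243936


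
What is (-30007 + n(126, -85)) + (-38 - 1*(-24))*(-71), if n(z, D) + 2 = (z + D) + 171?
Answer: -28803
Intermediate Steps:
n(z, D) = 169 + D + z (n(z, D) = -2 + ((z + D) + 171) = -2 + ((D + z) + 171) = -2 + (171 + D + z) = 169 + D + z)
(-30007 + n(126, -85)) + (-38 - 1*(-24))*(-71) = (-30007 + (169 - 85 + 126)) + (-38 - 1*(-24))*(-71) = (-30007 + 210) + (-38 + 24)*(-71) = -29797 - 14*(-71) = -29797 + 994 = -28803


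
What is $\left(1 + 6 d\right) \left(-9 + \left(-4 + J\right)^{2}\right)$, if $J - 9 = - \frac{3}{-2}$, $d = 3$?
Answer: $\frac{2527}{4} \approx 631.75$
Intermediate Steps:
$J = \frac{21}{2}$ ($J = 9 - \frac{3}{-2} = 9 - - \frac{3}{2} = 9 + \frac{3}{2} = \frac{21}{2} \approx 10.5$)
$\left(1 + 6 d\right) \left(-9 + \left(-4 + J\right)^{2}\right) = \left(1 + 6 \cdot 3\right) \left(-9 + \left(-4 + \frac{21}{2}\right)^{2}\right) = \left(1 + 18\right) \left(-9 + \left(\frac{13}{2}\right)^{2}\right) = 19 \left(-9 + \frac{169}{4}\right) = 19 \cdot \frac{133}{4} = \frac{2527}{4}$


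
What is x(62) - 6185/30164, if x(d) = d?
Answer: 1863983/30164 ≈ 61.795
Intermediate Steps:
x(62) - 6185/30164 = 62 - 6185/30164 = 1863983/30164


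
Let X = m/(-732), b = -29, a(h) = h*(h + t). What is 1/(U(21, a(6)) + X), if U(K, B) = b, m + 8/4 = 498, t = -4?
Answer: -183/5431 ≈ -0.033695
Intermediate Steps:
m = 496 (m = -2 + 498 = 496)
a(h) = h*(-4 + h) (a(h) = h*(h - 4) = h*(-4 + h))
X = -124/183 (X = 496/(-732) = 496*(-1/732) = -124/183 ≈ -0.67760)
U(K, B) = -29
1/(U(21, a(6)) + X) = 1/(-29 - 124/183) = 1/(-5431/183) = -183/5431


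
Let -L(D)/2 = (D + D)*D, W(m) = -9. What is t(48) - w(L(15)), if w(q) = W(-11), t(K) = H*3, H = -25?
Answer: -66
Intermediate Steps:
t(K) = -75 (t(K) = -25*3 = -75)
L(D) = -4*D**2 (L(D) = -2*(D + D)*D = -2*2*D*D = -4*D**2)
w(q) = -9
t(48) - w(L(15)) = -75 - 1*(-9) = -75 + 9 = -66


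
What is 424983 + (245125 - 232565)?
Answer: 437543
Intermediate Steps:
424983 + (245125 - 232565) = 424983 + 12560 = 437543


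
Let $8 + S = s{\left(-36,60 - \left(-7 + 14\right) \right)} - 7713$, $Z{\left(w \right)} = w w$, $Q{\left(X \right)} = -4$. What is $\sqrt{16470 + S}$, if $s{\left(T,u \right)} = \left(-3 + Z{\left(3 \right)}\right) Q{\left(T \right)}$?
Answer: $5 \sqrt{349} \approx 93.408$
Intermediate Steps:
$Z{\left(w \right)} = w^{2}$
$s{\left(T,u \right)} = -24$ ($s{\left(T,u \right)} = \left(-3 + 3^{2}\right) \left(-4\right) = \left(-3 + 9\right) \left(-4\right) = 6 \left(-4\right) = -24$)
$S = -7745$ ($S = -8 - 7737 = -7745$)
$\sqrt{16470 + S} = \sqrt{16470 - 7745} = \sqrt{8725} = 5 \sqrt{349}$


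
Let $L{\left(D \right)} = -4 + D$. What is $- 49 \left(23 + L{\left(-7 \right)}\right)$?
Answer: $-588$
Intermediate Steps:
$- 49 \left(23 + L{\left(-7 \right)}\right) = - 49 \left(23 - 11\right) = \left(-49\right) 12 = -588$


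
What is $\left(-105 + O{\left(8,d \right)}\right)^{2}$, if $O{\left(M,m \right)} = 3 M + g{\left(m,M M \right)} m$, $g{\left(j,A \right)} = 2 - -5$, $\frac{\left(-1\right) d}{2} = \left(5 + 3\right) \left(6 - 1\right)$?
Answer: $410881$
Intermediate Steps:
$d = -80$ ($d = - 2 \left(5 + 3\right) \left(6 - 1\right) = - 2 \cdot 8 \cdot 5 = \left(-2\right) 40 = -80$)
$g{\left(j,A \right)} = 7$ ($g{\left(j,A \right)} = 2 + 5 = 7$)
$O{\left(M,m \right)} = 3 M + 7 m$
$\left(-105 + O{\left(8,d \right)}\right)^{2} = \left(-105 + \left(3 \cdot 8 + 7 \left(-80\right)\right)\right)^{2} = \left(-105 + \left(24 - 560\right)\right)^{2} = \left(-105 - 536\right)^{2} = \left(-641\right)^{2} = 410881$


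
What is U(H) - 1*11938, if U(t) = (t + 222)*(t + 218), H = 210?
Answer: 172958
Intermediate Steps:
U(t) = (218 + t)*(222 + t) (U(t) = (222 + t)*(218 + t) = (218 + t)*(222 + t))
U(H) - 1*11938 = (48396 + 210² + 440*210) - 1*11938 = (48396 + 44100 + 92400) - 11938 = 184896 - 11938 = 172958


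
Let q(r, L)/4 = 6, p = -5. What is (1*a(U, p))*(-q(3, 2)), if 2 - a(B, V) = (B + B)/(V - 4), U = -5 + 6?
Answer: -160/3 ≈ -53.333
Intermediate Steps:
q(r, L) = 24 (q(r, L) = 4*6 = 24)
U = 1
a(B, V) = 2 - 2*B/(-4 + V) (a(B, V) = 2 - (B + B)/(V - 4) = 2 - 2*B/(-4 + V))
(1*a(U, p))*(-q(3, 2)) = (1*(2*(-4 - 5 - 1*1)/(-4 - 5)))*(-1*24) = (1*(2*(-4 - 5 - 1)/(-9)))*(-24) = (1*(2*(-⅑)*(-10)))*(-24) = (1*(20/9))*(-24) = (20/9)*(-24) = -160/3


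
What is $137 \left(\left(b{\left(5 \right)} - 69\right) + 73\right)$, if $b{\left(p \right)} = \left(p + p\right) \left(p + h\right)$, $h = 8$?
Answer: $18358$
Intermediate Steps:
$b{\left(p \right)} = 2 p \left(8 + p\right)$ ($b{\left(p \right)} = \left(p + p\right) \left(p + 8\right) = 2 p \left(8 + p\right)$)
$137 \left(\left(b{\left(5 \right)} - 69\right) + 73\right) = 137 \left(\left(2 \cdot 5 \left(8 + 5\right) - 69\right) + 73\right) = 137 \left(\left(2 \cdot 5 \cdot 13 - 69\right) + 73\right) = 137 \left(\left(130 - 69\right) + 73\right) = 137 \left(61 + 73\right) = 137 \cdot 134 = 18358$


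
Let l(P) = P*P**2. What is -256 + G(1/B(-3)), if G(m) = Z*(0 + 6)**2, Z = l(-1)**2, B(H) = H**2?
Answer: -220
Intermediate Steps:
l(P) = P**3
Z = 1 (Z = ((-1)**3)**2 = (-1)**2 = 1)
G(m) = 36 (G(m) = 1*(0 + 6)**2 = 1*6**2 = 1*36 = 36)
-256 + G(1/B(-3)) = -256 + 36 = -220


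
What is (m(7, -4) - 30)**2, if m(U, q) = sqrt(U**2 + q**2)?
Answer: (30 - sqrt(65))**2 ≈ 481.26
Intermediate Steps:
(m(7, -4) - 30)**2 = (sqrt(7**2 + (-4)**2) - 30)**2 = (sqrt(49 + 16) - 30)**2 = (sqrt(65) - 30)**2 = (-30 + sqrt(65))**2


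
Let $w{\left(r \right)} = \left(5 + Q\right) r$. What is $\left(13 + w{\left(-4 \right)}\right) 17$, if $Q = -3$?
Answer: $85$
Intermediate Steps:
$w{\left(r \right)} = 2 r$ ($w{\left(r \right)} = \left(5 - 3\right) r = 2 r$)
$\left(13 + w{\left(-4 \right)}\right) 17 = \left(13 + 2 \left(-4\right)\right) 17 = \left(13 - 8\right) 17 = 5 \cdot 17 = 85$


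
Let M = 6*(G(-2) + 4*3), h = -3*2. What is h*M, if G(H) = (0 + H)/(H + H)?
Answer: -450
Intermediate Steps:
G(H) = ½ (G(H) = H/((2*H)) = H*(1/(2*H)) = ½)
h = -6
M = 75 (M = 6*(½ + 4*3) = 6*(½ + 12) = 6*(25/2) = 75)
h*M = -6*75 = -450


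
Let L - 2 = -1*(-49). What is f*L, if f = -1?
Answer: -51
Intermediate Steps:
L = 51 (L = 2 - 1*(-49) = 2 + 49 = 51)
f*L = -1*51 = -51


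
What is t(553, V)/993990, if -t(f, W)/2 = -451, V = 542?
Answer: 451/496995 ≈ 0.00090745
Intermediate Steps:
t(f, W) = 902 (t(f, W) = -2*(-451) = 902)
t(553, V)/993990 = 902/993990 = 902*(1/993990) = 451/496995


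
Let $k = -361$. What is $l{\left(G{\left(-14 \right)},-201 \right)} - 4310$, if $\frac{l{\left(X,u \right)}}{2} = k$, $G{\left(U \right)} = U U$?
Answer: $-5032$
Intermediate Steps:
$G{\left(U \right)} = U^{2}$
$l{\left(X,u \right)} = -722$ ($l{\left(X,u \right)} = 2 \left(-361\right) = -722$)
$l{\left(G{\left(-14 \right)},-201 \right)} - 4310 = -722 - 4310 = -5032$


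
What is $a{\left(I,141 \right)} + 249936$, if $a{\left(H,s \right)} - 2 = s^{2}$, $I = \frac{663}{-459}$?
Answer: $269819$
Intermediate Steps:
$I = - \frac{13}{9}$ ($I = 663 \left(- \frac{1}{459}\right) = - \frac{13}{9} \approx -1.4444$)
$a{\left(H,s \right)} = 2 + s^{2}$
$a{\left(I,141 \right)} + 249936 = \left(2 + 141^{2}\right) + 249936 = \left(2 + 19881\right) + 249936 = 19883 + 249936 = 269819$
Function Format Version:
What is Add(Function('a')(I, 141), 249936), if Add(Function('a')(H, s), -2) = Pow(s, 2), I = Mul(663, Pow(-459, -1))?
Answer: 269819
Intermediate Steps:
I = Rational(-13, 9) (I = Mul(663, Rational(-1, 459)) = Rational(-13, 9) ≈ -1.4444)
Function('a')(H, s) = Add(2, Pow(s, 2))
Add(Function('a')(I, 141), 249936) = Add(Add(2, Pow(141, 2)), 249936) = Add(Add(2, 19881), 249936) = Add(19883, 249936) = 269819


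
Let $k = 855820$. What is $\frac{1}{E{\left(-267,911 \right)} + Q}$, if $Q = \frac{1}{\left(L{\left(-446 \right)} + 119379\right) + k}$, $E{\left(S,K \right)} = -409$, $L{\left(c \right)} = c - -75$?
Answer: $- \frac{974828}{398704651} \approx -0.002445$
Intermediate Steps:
$L{\left(c \right)} = 75 + c$ ($L{\left(c \right)} = c + 75 = 75 + c$)
$Q = \frac{1}{974828}$ ($Q = \frac{1}{\left(\left(75 - 446\right) + 119379\right) + 855820} = \frac{1}{\left(-371 + 119379\right) + 855820} = \frac{1}{119008 + 855820} = \frac{1}{974828} \approx 1.0258 \cdot 10^{-6}$)
$\frac{1}{E{\left(-267,911 \right)} + Q} = \frac{1}{-409 + \frac{1}{974828}} = \frac{1}{- \frac{398704651}{974828}} = - \frac{974828}{398704651}$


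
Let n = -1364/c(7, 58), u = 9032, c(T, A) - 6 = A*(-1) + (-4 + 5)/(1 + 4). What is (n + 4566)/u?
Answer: 594707/1169644 ≈ 0.50845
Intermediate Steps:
c(T, A) = 31/5 - A (c(T, A) = 6 + (A*(-1) + (-4 + 5)/(1 + 4)) = 6 + (-A + 1/5) = 6 + (1/5 - A) = 31/5 - A)
n = 6820/259 (n = -1364/(31/5 - 1*58) = -1364/(31/5 - 58) = -1364/(-259/5) = -1364*(-5/259) = 6820/259 ≈ 26.332)
(n + 4566)/u = (6820/259 + 4566)/9032 = (1189414/259)*(1/9032) = 594707/1169644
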